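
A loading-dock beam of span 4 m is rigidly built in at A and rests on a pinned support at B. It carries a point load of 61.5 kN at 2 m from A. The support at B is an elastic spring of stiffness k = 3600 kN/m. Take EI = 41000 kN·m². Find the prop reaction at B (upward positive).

R_B = 12.53 kN

Release the roller at B. Primary structure: cantilever fixed at A.
Free-end deflection of the primary structure under the applied loading (downward +):
  point load 61.5 at a = 2: Pa²(3L − a)/(6EI) = 410/EI
Tip deflection under a unit load at B: L³/(3EI) = 21.33/EI.
With EI = 41000 kN·m²: δ_0 = 0.01 m and δ_{BB} = 0.00052 m/kN.
Compatibility — the spring shortens by R_B/k under the reaction it provides: δ_0 − R_B·δ_{BB} = R_B/k. With 1/k = 0.000278 m/kN, R_B = δ_0 / (δ_{BB} + 1/k) = 0.01 / (0.00052 + 0.000278) = 12.53 kN.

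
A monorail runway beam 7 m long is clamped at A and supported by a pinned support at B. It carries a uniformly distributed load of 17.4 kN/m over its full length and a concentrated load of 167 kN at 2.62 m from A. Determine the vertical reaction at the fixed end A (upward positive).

R_A = 212.4 kN

Remove the prop at B; the released (primary) structure is a cantilever built in at A.
Primary-structure tip deflection at B by superposition:
  UDL 17.4: wL⁴/(8EI) = 5222/EI
  point load 167 at a = 2.62: Pa²(3L − a)/(6EI) = 3512/EI
  δ_0 = 8734/EI
Flexibility coefficient — unit upward force at B: δ_{BB} = L³/(3EI) = 114.3/EI.
Compatibility at B: δ_0 − R_B·δ_{BB} = 0, so R_B = 8734/114.3 = 76.39 kN.
Vertical equilibrium: R_A = ΣP − R_B = 288.8 − 76.39 = 212.4 kN.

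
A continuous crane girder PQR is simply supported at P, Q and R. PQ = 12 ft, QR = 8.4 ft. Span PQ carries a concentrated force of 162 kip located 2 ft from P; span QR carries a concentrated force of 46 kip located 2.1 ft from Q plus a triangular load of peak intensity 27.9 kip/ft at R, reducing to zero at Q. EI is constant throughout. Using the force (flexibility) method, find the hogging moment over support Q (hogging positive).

Release continuity at Q by inserting a hinge; the redundant is the internal moment M_Q. The primary structure is two simply-supported spans PQ and QR.
End slopes at the hinge Q, treating each span as simply supported:
  span PQ: point load 162 at a = 2: Pab(L + a)/(6LEI) = 630/EI
  span QR: point load 46 at a = 2.1: Pab(L + b)/(6LEI) = 177.5/EI
  span QR: triangular load, peak 27.9: 7w₀L³/(360EI) = 321.5/EI
  relative rotation θ_0 = (630 + 499)/EI = 1129/EI
A unit hogging moment at Q produces rotation L₁/(3EI) + L₂/(3EI) = 6.8/EI.
Slope continuity at Q: θ_0 = M_Q·6.8/EI, so M_Q = 1129/6.8 = 166 kip·ft (hogging).

M_Q = 166 kip·ft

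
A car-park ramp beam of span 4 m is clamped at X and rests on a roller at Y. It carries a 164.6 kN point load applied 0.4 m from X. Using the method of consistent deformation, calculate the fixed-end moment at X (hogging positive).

M_X = 56.29 kN·m

Remove the prop at Y; the released (primary) structure is a cantilever built in at X.
Primary-structure tip deflection at Y by superposition:
  point load 164.6 at a = 0.4: Pa²(3L − a)/(6EI) = 50.92/EI
Tip deflection under a unit load at Y: L³/(3EI) = 21.33/EI.
The prop prevents deflection at Y: R_Y = δ_0/δ_{YY} = 50.92/21.33 = 2.387 kN.
Moment equilibrium about X: M_X = Σ(load moments about X) − R_Y·L = 65.84 − 2.387×4 = 56.29 kN·m.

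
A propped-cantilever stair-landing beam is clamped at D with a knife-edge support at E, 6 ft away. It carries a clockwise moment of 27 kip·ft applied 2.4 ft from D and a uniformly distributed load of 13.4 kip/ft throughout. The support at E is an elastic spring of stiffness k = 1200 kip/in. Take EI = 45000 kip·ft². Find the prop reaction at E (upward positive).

Remove the prop at E; the released (primary) structure is a cantilever built in at D.
Free-end deflection of the primary structure under the applied loading (downward +):
  clockwise couple 27 at a = 2.4: M₀a(2L − a)/(2EI) = 311/EI
  UDL 13.4: wL⁴/(8EI) = 2171/EI
  δ_0 = 2482/EI
Tip deflection under a unit load at E: L³/(3EI) = 72/EI.
With EI = 45000 kip·ft²: δ_0 = 0.055152 ft and δ_{EE} = 0.0016 ft/kip.
Compatibility — the spring shortens by R_E/k under the reaction it provides: δ_0 − R_E·δ_{EE} = R_E/k. With 1/k = 1/(1200×12) ft/kip = 0.000069 ft/kip, R_E = δ_0 / (δ_{EE} + 1/k) = 0.055152 / (0.0016 + 0.000069) = 33.04 kip.

R_E = 33.04 kip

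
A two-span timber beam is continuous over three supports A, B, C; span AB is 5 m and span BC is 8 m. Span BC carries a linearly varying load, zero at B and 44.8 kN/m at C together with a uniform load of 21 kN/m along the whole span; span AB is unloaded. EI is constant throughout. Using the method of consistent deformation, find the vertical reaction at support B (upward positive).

Release continuity at B by inserting a hinge; the redundant is the internal moment M_B. The primary structure is two simply-supported spans AB and BC.
Discontinuity in slope at B on the released structure — sum the simple-span end rotations:
  span BC: triangular load, peak 44.8: 7w₀L³/(360EI) = 446/EI
  span BC: UDL 21: wL³/(24EI) = 448/EI
  relative rotation θ_0 = (0 + 894)/EI = 894/EI
A unit hogging moment at B produces rotation L₁/(3EI) + L₂/(3EI) = 4.333/EI.
Slope continuity at B: θ_0 = M_B·4.333/EI, so M_B = 894/4.333 = 206.3 kN·m (hogging).
Span AB, ΣM about A with M_B applied at B: R_B^{AB}·5 = 0 + 206.3, so R_B^{AB} = 41.26 kN and R_A = 0 − 41.26 = -41.26 kN.
Span BC, ΣM about C: R_B^{BC}·8 = 1150 + 206.3, so R_B^{BC} = 169.5 kN and R_C = 347.2 − 169.5 = 177.7 kN.
R_B = 41.26 + 169.5 = 210.8 kN.

R_B = 210.8 kN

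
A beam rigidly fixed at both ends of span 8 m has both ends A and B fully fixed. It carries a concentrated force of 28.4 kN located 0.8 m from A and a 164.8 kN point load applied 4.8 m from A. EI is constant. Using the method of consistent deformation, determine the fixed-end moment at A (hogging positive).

Release both end moments; the primary structure is a simply-supported span AB with redundants M_A and M_B.
Simple-span end rotations at A and B under the given loads:
  at A: point load 28.4 at a = 0.8: Pab(L + b)/(6LEI) = 51.8/EI
  at B: point load 28.4 at a = 0.8: Pab(L + a)/(6LEI) = 29.99/EI
  at A: point load 164.8 at a = 4.8: Pab(L + b)/(6LEI) = 590.6/EI
  at B: point load 164.8 at a = 4.8: Pab(L + a)/(6LEI) = 675/EI
  θ_A0 = 642.4/EI,  θ_B0 = 705/EI
Flexibility coefficients: a unit moment at one end gives L/(3EI) there and L/(6EI) at the far end, so f₁₁ = f₂₂ = 2.667/EI and f₁₂ = f₂₁ = 1.333/EI.
Compatibility — zero rotation at each built-in end:
  2.667 M_A + 1.333 M_B = 642.4
  1.333 M_A + 2.667 M_B = 705
Solving the pair gives M_A = 145 kN·m and M_B = 191.9 kN·m (hogging).

M_A = 145 kN·m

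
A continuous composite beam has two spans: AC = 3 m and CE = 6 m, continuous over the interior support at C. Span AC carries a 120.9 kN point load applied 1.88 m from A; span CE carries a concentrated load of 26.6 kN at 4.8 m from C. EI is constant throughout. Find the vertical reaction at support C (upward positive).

R_C = 97.69 kN

Release continuity at C by inserting a hinge; the redundant is the internal moment M_C. The primary structure is two simply-supported spans AC and CE.
Rotations at C on the released spans (each span's end-slope, ×1/EI):
  span AC: point load 120.9 at a = 1.88: Pab(L + a)/(6LEI) = 69.02/EI
  span CE: point load 26.6 at a = 4.8: Pab(L + b)/(6LEI) = 30.64/EI
  relative rotation θ_0 = (69.02 + 30.64)/EI = 99.66/EI
A unit hogging moment at C produces rotation L₁/(3EI) + L₂/(3EI) = 3/EI.
Slope continuity at C: θ_0 = M_C·3/EI, so M_C = 99.66/3 = 33.22 kN·m (hogging).
Span AC, ΣM about A with M_C applied at C: R_C^{AC}·3 = 227.3 + 33.22, so R_C^{AC} = 86.84 kN and R_A = 120.9 − 86.84 = 34.06 kN.
Span CE, ΣM about E: R_C^{CE}·6 = 31.92 + 33.22, so R_C^{CE} = 10.86 kN and R_E = 26.6 − 10.86 = 15.74 kN.
R_C = 86.84 + 10.86 = 97.69 kN.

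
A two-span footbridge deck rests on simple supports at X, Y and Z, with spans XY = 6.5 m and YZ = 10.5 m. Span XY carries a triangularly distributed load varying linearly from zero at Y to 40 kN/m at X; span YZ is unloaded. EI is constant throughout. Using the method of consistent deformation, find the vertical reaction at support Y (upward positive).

Take M_Y as the redundant. Released structure: two simple spans XY and YZ with a hinge at Y.
End slopes at the hinge Y, treating each span as simply supported:
  span XY: triangular load, peak 40: 7w₀L³/(360EI) = 213.6/EI
  relative rotation θ_0 = (213.6 + 0)/EI = 213.6/EI
A unit hogging moment at Y produces rotation L₁/(3EI) + L₂/(3EI) = 5.667/EI.
Compatibility: M_Y·(L₁+L₂)/(3EI) = θ_0, giving M_Y = 37.69 kN·m (hogging).
Span XY, ΣM about X with M_Y applied at Y: R_Y^{XY}·6.5 = 281.7 + 37.69, so R_Y^{XY} = 49.13 kN and R_X = 130 − 49.13 = 80.87 kN.
Span YZ, ΣM about Z: R_Y^{YZ}·10.5 = 0 + 37.69, so R_Y^{YZ} = 3.59 kN and R_Z = 0 − 3.59 = -3.59 kN.
R_Y = 49.13 + 3.59 = 52.72 kN.

R_Y = 52.72 kN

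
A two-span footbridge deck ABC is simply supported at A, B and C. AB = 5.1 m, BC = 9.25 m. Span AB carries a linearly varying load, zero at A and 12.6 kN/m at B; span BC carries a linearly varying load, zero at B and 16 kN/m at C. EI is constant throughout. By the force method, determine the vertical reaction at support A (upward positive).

Take M_B as the redundant. Released structure: two simple spans AB and BC with a hinge at B.
Discontinuity in slope at B on the released structure — sum the simple-span end rotations:
  span AB: triangular load, peak 12.6: w₀L³/(45EI) = 37.14/EI
  span BC: triangular load, peak 16: 7w₀L³/(360EI) = 246.2/EI
  relative rotation θ_0 = (37.14 + 246.2)/EI = 283.4/EI
A unit hogging moment at B produces rotation L₁/(3EI) + L₂/(3EI) = 4.783/EI.
Compatibility: M_B·(L₁+L₂)/(3EI) = θ_0, giving M_B = 59.24 kN·m (hogging).
Span AB, ΣM about A with M_B applied at B: R_B^{AB}·5.1 = 109.2 + 59.24, so R_B^{AB} = 33.04 kN and R_A = 32.13 − 33.04 = -0.906 kN.

R_A = -0.906 kN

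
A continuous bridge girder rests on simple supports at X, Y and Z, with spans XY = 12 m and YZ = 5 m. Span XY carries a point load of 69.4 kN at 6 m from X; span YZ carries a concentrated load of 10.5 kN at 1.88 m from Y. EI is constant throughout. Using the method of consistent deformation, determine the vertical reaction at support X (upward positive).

R_X = 25.27 kN

Take M_Y as the redundant. Released structure: two simple spans XY and YZ with a hinge at Y.
End slopes at the hinge Y, treating each span as simply supported:
  span XY: point load 69.4 at a = 6: Pab(L + a)/(6LEI) = 624.6/EI
  span YZ: point load 10.5 at a = 1.88: Pab(L + b)/(6LEI) = 16.67/EI
  relative rotation θ_0 = (624.6 + 16.67)/EI = 641.3/EI
A unit hogging moment at Y produces rotation L₁/(3EI) + L₂/(3EI) = 5.667/EI.
Compatibility: M_Y·(L₁+L₂)/(3EI) = θ_0, giving M_Y = 113.2 kN·m (hogging).
Span XY, ΣM about X with M_Y applied at Y: R_Y^{XY}·12 = 416.4 + 113.2, so R_Y^{XY} = 44.13 kN and R_X = 69.4 − 44.13 = 25.27 kN.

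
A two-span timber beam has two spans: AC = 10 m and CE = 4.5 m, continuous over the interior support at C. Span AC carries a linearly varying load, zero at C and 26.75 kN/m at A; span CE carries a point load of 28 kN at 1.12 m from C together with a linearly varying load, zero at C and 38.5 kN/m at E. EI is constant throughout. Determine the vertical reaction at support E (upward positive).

Release continuity at C by inserting a hinge; the redundant is the internal moment M_C. The primary structure is two simply-supported spans AC and CE.
Discontinuity in slope at C on the released structure — sum the simple-span end rotations:
  span AC: triangular load, peak 26.75: 7w₀L³/(360EI) = 520.1/EI
  span CE: point load 28 at a = 1.12: Pab(L + b)/(6LEI) = 30.94/EI
  span CE: triangular load, peak 38.5: 7w₀L³/(360EI) = 68.22/EI
  relative rotation θ_0 = (520.1 + 99.15)/EI = 619.3/EI
A unit hogging moment at C produces rotation L₁/(3EI) + L₂/(3EI) = 4.833/EI.
Compatibility: M_C·(L₁+L₂)/(3EI) = θ_0, giving M_C = 128.1 kN·m (hogging).
Span CE, ΣM about E: R_C^{CE}·4.5 = 224.6 + 128.1, so R_C^{CE} = 78.38 kN and R_E = 114.6 − 78.38 = 36.25 kN.

R_E = 36.25 kN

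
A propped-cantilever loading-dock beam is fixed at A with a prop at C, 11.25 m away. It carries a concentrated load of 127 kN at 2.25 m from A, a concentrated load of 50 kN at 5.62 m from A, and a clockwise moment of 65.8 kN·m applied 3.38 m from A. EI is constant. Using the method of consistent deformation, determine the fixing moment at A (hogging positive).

M_A = 326.6 kN·m

Take the reaction at C as the redundant and release it; the primary structure is a cantilever fixed at A.
Free-end deflection of the primary structure under the applied loading (downward +):
  point load 127 at a = 2.25: Pa²(3L − a)/(6EI) = 3375/EI
  point load 50 at a = 5.62: Pa²(3L − a)/(6EI) = 7404/EI
  clockwise couple 65.8 at a = 3.38: M₀a(2L − a)/(2EI) = 2126/EI
  δ_0 = 12906/EI
Flexibility coefficient — unit upward force at C: δ_{CC} = L³/(3EI) = 474.6/EI.
The prop prevents deflection at C: R_C = δ_0/δ_{CC} = 12906/474.6 = 27.19 kN.
Moment equilibrium about A: M_A = Σ(load moments about A) − R_C·L = 632.5 − 27.19×11.25 = 326.6 kN·m.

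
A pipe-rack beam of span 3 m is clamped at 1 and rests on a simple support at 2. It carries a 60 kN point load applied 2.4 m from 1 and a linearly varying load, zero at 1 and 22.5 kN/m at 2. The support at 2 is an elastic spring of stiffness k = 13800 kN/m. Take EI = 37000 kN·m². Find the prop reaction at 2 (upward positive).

R_2 = 46.85 kN

Choose R_2 as the redundant. The primary structure is the cantilever fixed at 1.
Deflection at 2 on the released cantilever, summing each load's contribution:
  point load 60 at a = 2.4: Pa²(3L − a)/(6EI) = 380.2/EI
  triangular load, peak 22.5 at the free end: 11w₀L⁴/(120EI) = 167.1/EI
  δ_0 = 547.2/EI
Tip deflection under a unit load at 2: L³/(3EI) = 9/EI.
With EI = 37000 kN·m²: δ_0 = 0.01479 m and δ_{22} = 0.000243 m/kN.
Compatibility — the spring shortens by R_2/k under the reaction it provides: δ_0 − R_2·δ_{22} = R_2/k. With 1/k = 0.000072 m/kN, R_2 = δ_0 / (δ_{22} + 1/k) = 0.01479 / (0.000243 + 0.000072) = 46.85 kN.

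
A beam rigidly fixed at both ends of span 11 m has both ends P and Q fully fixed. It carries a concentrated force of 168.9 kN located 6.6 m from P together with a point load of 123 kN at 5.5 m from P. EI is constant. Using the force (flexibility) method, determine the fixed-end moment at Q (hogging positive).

Take the two fixed-end moments M_P, M_Q as redundants; the released structure is the simple span PQ.
End rotations of the released simple span under the applied load (×1/EI):
  at P: point load 168.9 at a = 6.6: Pab(L + b)/(6LEI) = 1144/EI
  at Q: point load 168.9 at a = 6.6: Pab(L + a)/(6LEI) = 1308/EI
  at P: point load 123 at a = 5.5: Pab(L + b)/(6LEI) = 930.2/EI
  at Q: point load 123 at a = 5.5: Pab(L + a)/(6LEI) = 930.2/EI
  θ_P0 = 2075/EI,  θ_Q0 = 2238/EI
Flexibility coefficients: a unit moment at one end gives L/(3EI) there and L/(6EI) at the far end, so f₁₁ = f₂₂ = 3.667/EI and f₁₂ = f₂₁ = 1.833/EI.
Compatibility — zero rotation at each built-in end:
  3.667 M_P + 1.833 M_Q = 2075
  1.833 M_P + 3.667 M_Q = 2238
Solving the pair gives M_P = 347.5 kN·m and M_Q = 436.7 kN·m (hogging).

M_Q = 436.7 kN·m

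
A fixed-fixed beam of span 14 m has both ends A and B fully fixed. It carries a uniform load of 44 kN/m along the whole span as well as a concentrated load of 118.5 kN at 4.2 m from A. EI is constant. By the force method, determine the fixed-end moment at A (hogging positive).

M_A = 962.5 kN·m

Release both end moments; the primary structure is a simply-supported span AB with redundants M_A and M_B.
End rotations of the released simple span under the applied load (×1/EI):
  at A: UDL 44: wL³/(24EI) = 5031/EI
  at B: UDL 44: wL³/(24EI) = 5031/EI
  at A: point load 118.5 at a = 4.2: Pab(L + b)/(6LEI) = 1382/EI
  at B: point load 118.5 at a = 4.2: Pab(L + a)/(6LEI) = 1057/EI
  θ_A0 = 6413/EI,  θ_B0 = 6087/EI
Flexibility coefficients: a unit moment at one end gives L/(3EI) there and L/(6EI) at the far end, so f₁₁ = f₂₂ = 4.667/EI and f₁₂ = f₂₁ = 2.333/EI.
Compatibility — zero rotation at each built-in end:
  4.667 M_A + 2.333 M_B = 6413
  2.333 M_A + 4.667 M_B = 6087
Solving the pair gives M_A = 962.5 kN·m and M_B = 823.2 kN·m (hogging).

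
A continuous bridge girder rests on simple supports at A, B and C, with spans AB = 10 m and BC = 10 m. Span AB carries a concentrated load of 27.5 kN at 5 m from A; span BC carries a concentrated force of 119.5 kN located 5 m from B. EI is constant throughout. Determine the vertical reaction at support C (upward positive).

Release continuity at B by inserting a hinge; the redundant is the internal moment M_B. The primary structure is two simply-supported spans AB and BC.
End slopes at the hinge B, treating each span as simply supported:
  span AB: point load 27.5 at a = 5: Pab(L + a)/(6LEI) = 171.9/EI
  span BC: point load 119.5 at a = 5: Pab(L + b)/(6LEI) = 746.9/EI
  relative rotation θ_0 = (171.9 + 746.9)/EI = 918.8/EI
A unit hogging moment at B produces rotation L₁/(3EI) + L₂/(3EI) = 6.667/EI.
Slope continuity at B: θ_0 = M_B·6.667/EI, so M_B = 918.8/6.667 = 137.8 kN·m (hogging).
Span BC, ΣM about C: R_B^{BC}·10 = 597.5 + 137.8, so R_B^{BC} = 73.53 kN and R_C = 119.5 − 73.53 = 45.97 kN.

R_C = 45.97 kN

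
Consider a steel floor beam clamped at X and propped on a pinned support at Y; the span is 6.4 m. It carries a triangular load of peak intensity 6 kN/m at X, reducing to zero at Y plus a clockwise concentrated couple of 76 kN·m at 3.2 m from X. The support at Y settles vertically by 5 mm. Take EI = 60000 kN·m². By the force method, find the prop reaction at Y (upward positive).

Choose R_Y as the redundant. The primary structure is the cantilever fixed at X.
Deflection at Y on the released cantilever, summing each load's contribution:
  triangular load, peak 6 at the fixed end: w₀L⁴/(30EI) = 335.5/EI
  clockwise couple 76 at a = 3.2: M₀a(2L − a)/(2EI) = 1167/EI
  δ_0 = 1503/EI
Flexibility coefficient — unit upward force at Y: δ_{YY} = L³/(3EI) = 87.38/EI.
With EI = 60000 kN·m²: δ_0 = 0.025048 m and δ_{YY} = 0.001456 m/kN.
Compatibility — the beam at Y must follow the support down by 0.005 m: δ_0 − R_Y·δ_{YY} = 0.005, so R_Y = (0.025048 − 0.005)/0.001456 = 13.77 kN.

R_Y = 13.77 kN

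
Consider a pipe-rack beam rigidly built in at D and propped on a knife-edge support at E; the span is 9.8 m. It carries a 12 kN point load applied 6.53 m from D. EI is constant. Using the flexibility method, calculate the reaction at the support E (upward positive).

Take the reaction at E as the redundant and release it; the primary structure is a cantilever fixed at D.
Free-end deflection of the primary structure under the applied loading (downward +):
  point load 12 at a = 6.53: Pa²(3L − a)/(6EI) = 1950/EI
Tip deflection under a unit load at E: L³/(3EI) = 313.7/EI.
Compatibility at E: δ_0 − R_E·δ_{EE} = 0, so R_E = 1950/313.7 = 6.217 kN.

R_E = 6.217 kN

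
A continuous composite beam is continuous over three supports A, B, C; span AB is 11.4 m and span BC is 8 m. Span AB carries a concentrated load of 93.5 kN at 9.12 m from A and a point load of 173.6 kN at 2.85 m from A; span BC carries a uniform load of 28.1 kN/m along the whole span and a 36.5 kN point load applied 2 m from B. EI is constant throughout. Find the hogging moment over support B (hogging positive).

M_B = 338.9 kN·m

Release continuity at B by inserting a hinge; the redundant is the internal moment M_B. The primary structure is two simply-supported spans AB and BC.
Rotations at B on the released spans (each span's end-slope, ×1/EI):
  span AB: point load 93.5 at a = 9.12: Pab(L + a)/(6LEI) = 583.3/EI
  span AB: point load 173.6 at a = 2.85: Pab(L + a)/(6LEI) = 881.3/EI
  span BC: UDL 28.1: wL³/(24EI) = 599.5/EI
  span BC: point load 36.5 at a = 2: Pab(L + b)/(6LEI) = 127.8/EI
  relative rotation θ_0 = (1465 + 727.2)/EI = 2192/EI
A unit hogging moment at B produces rotation L₁/(3EI) + L₂/(3EI) = 6.467/EI.
Slope continuity at B: θ_0 = M_B·6.467/EI, so M_B = 2192/6.467 = 338.9 kN·m (hogging).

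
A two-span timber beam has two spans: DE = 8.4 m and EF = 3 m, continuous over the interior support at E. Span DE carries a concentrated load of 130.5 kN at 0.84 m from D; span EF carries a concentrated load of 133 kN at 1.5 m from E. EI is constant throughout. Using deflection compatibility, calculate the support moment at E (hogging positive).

Insert a hinge at E; M_E is the redundant, and each span becomes simply supported.
End slopes at the hinge E, treating each span as simply supported:
  span DE: point load 130.5 at a = 0.84: Pab(L + a)/(6LEI) = 151.9/EI
  span EF: point load 133 at a = 1.5: Pab(L + b)/(6LEI) = 74.81/EI
  relative rotation θ_0 = (151.9 + 74.81)/EI = 226.7/EI
A unit hogging moment at E produces rotation L₁/(3EI) + L₂/(3EI) = 3.8/EI.
Slope continuity at E: θ_0 = M_E·3.8/EI, so M_E = 226.7/3.8 = 59.67 kN·m (hogging).

M_E = 59.67 kN·m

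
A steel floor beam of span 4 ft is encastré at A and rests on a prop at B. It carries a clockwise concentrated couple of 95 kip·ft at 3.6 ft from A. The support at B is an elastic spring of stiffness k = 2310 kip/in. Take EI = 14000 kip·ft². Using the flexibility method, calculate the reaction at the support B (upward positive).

R_B = 34.45 kip

Remove the prop at B; the released (primary) structure is a cantilever built in at A.
Primary-structure tip deflection at B by superposition:
  clockwise couple 95 at a = 3.6: M₀a(2L − a)/(2EI) = 752.4/EI
Tip deflection under a unit load at B: L³/(3EI) = 21.33/EI.
With EI = 14000 kip·ft²: δ_0 = 0.053743 ft and δ_{BB} = 0.001524 ft/kip.
Compatibility — the spring shortens by R_B/k under the reaction it provides: δ_0 − R_B·δ_{BB} = R_B/k. With 1/k = 1/(2310×12) ft/kip = 0.000036 ft/kip, R_B = δ_0 / (δ_{BB} + 1/k) = 0.053743 / (0.001524 + 0.000036) = 34.45 kip.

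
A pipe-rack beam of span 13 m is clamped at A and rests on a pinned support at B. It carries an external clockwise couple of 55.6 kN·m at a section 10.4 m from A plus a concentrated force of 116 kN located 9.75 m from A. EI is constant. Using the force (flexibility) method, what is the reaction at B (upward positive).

R_B = 79.57 kN

Release the roller at B. Primary structure: cantilever fixed at A.
Deflection at B on the released cantilever, summing each load's contribution:
  clockwise couple 55.6 at a = 10.4: M₀a(2L − a)/(2EI) = 4510/EI
  point load 116 at a = 9.75: Pa²(3L − a)/(6EI) = 53758/EI
  δ_0 = 58268/EI
Tip deflection under a unit load at B: L³/(3EI) = 732.3/EI.
Compatibility at B: δ_0 − R_B·δ_{BB} = 0, so R_B = 58268/732.3 = 79.57 kN.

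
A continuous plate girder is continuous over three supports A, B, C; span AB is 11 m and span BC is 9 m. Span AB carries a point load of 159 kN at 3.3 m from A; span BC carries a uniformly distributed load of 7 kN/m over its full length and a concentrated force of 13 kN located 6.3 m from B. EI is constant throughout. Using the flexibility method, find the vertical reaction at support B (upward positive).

Insert a hinge at B; M_B is the redundant, and each span becomes simply supported.
Rotations at B on the released spans (each span's end-slope, ×1/EI):
  span AB: point load 159 at a = 3.3: Pab(L + a)/(6LEI) = 875.4/EI
  span BC: UDL 7: wL³/(24EI) = 212.6/EI
  span BC: point load 13 at a = 6.3: Pab(L + b)/(6LEI) = 47.91/EI
  relative rotation θ_0 = (875.4 + 260.5)/EI = 1136/EI
A unit hogging moment at B produces rotation L₁/(3EI) + L₂/(3EI) = 6.667/EI.
Compatibility: M_B·(L₁+L₂)/(3EI) = θ_0, giving M_B = 170.4 kN·m (hogging).
Span AB, ΣM about A with M_B applied at B: R_B^{AB}·11 = 524.7 + 170.4, so R_B^{AB} = 63.19 kN and R_A = 159 − 63.19 = 95.81 kN.
Span BC, ΣM about C: R_B^{BC}·9 = 318.6 + 170.4, so R_B^{BC} = 54.33 kN and R_C = 76 − 54.33 = 21.67 kN.
R_B = 63.19 + 54.33 = 117.5 kN.

R_B = 117.5 kN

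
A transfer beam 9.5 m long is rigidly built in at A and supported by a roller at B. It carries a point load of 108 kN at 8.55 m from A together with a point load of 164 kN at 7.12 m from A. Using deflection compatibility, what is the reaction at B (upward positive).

Take the reaction at B as the redundant and release it; the primary structure is a cantilever fixed at A.
Downward deflection at the released point B due to the loads:
  point load 108 at a = 8.55: Pa²(3L − a)/(6EI) = 26251/EI
  point load 164 at a = 7.12: Pa²(3L − a)/(6EI) = 29625/EI
  δ_0 = 55876/EI
Tip deflection under a unit load at B: L³/(3EI) = 285.8/EI.
Compatibility at B: δ_0 − R_B·δ_{BB} = 0, so R_B = 55876/285.8 = 195.5 kN.

R_B = 195.5 kN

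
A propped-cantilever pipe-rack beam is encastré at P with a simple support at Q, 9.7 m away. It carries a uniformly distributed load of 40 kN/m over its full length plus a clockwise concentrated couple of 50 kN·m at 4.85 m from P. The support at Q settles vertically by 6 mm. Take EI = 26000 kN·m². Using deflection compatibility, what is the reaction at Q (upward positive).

R_Q = 150.8 kN

Choose R_Q as the redundant. The primary structure is the cantilever fixed at P.
Downward deflection at the released point Q due to the loads:
  UDL 40: wL⁴/(8EI) = 44265/EI
  clockwise couple 50 at a = 4.85: M₀a(2L − a)/(2EI) = 1764/EI
  δ_0 = 46029/EI
Tip deflection under a unit load at Q: L³/(3EI) = 304.2/EI.
With EI = 26000 kN·m²: δ_0 = 1.7703 m and δ_{QQ} = 0.011701 m/kN.
Compatibility — the beam at Q must follow the support down by 0.006 m: δ_0 − R_Q·δ_{QQ} = 0.006, so R_Q = (1.7703 − 0.006)/0.011701 = 150.8 kN.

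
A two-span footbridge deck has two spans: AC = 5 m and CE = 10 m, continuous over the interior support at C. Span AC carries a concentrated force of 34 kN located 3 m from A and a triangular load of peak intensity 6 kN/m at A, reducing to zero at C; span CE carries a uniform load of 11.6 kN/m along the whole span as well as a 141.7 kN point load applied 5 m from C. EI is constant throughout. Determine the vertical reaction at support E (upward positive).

Take M_C as the redundant. Released structure: two simple spans AC and CE with a hinge at C.
Rotations at C on the released spans (each span's end-slope, ×1/EI):
  span AC: point load 34 at a = 3: Pab(L + a)/(6LEI) = 54.4/EI
  span AC: triangular load, peak 6: 7w₀L³/(360EI) = 14.58/EI
  span CE: UDL 11.6: wL³/(24EI) = 483.3/EI
  span CE: point load 141.7 at a = 5: Pab(L + b)/(6LEI) = 885.6/EI
  relative rotation θ_0 = (68.98 + 1369)/EI = 1438/EI
A unit hogging moment at C produces rotation L₁/(3EI) + L₂/(3EI) = 5/EI.
Compatibility: M_C·(L₁+L₂)/(3EI) = θ_0, giving M_C = 287.6 kN·m (hogging).
Span CE, ΣM about E: R_C^{CE}·10 = 1288 + 287.6, so R_C^{CE} = 157.6 kN and R_E = 257.7 − 157.6 = 100.1 kN.

R_E = 100.1 kN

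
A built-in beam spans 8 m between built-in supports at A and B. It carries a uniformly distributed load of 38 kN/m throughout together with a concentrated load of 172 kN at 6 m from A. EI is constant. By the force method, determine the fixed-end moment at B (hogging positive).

Take the two fixed-end moments M_A, M_B as redundants; the released structure is the simple span AB.
On the primary (simply-supported) span, the end slopes from the loading are:
  at A: UDL 38: wL³/(24EI) = 810.7/EI
  at B: UDL 38: wL³/(24EI) = 810.7/EI
  at A: point load 172 at a = 6: Pab(L + b)/(6LEI) = 430/EI
  at B: point load 172 at a = 6: Pab(L + a)/(6LEI) = 602/EI
  θ_A0 = 1241/EI,  θ_B0 = 1413/EI
Flexibility coefficients: a unit moment at one end gives L/(3EI) there and L/(6EI) at the far end, so f₁₁ = f₂₂ = 2.667/EI and f₁₂ = f₂₁ = 1.333/EI.
Compatibility — zero rotation at each built-in end:
  2.667 M_A + 1.333 M_B = 1241
  1.333 M_A + 2.667 M_B = 1413
Solving the pair gives M_A = 267.2 kN·m and M_B = 396.2 kN·m (hogging).

M_B = 396.2 kN·m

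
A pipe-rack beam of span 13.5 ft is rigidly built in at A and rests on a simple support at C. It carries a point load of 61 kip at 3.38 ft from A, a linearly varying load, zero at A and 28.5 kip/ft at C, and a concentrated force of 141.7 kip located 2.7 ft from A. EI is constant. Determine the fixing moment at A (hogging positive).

Release the roller at C. Primary structure: cantilever fixed at A.
Free-end deflection of the primary structure under the applied loading (downward +):
  point load 61 at a = 3.38: Pa²(3L − a)/(6EI) = 4311/EI
  triangular load, peak 28.5 at the free end: 11w₀L⁴/(120EI) = 86774/EI
  point load 141.7 at a = 2.7: Pa²(3L − a)/(6EI) = 6508/EI
  δ_0 = 97594/EI
Flexibility coefficient — unit upward force at C: δ_{CC} = L³/(3EI) = 820.1/EI.
Compatibility at C: δ_0 − R_C·δ_{CC} = 0, so R_C = 97594/820.1 = 119 kip.
Moment equilibrium about A: M_A = Σ(load moments about A) − R_C·L = 2320 − 119×13.5 = 713.7 kip·ft.

M_A = 713.7 kip·ft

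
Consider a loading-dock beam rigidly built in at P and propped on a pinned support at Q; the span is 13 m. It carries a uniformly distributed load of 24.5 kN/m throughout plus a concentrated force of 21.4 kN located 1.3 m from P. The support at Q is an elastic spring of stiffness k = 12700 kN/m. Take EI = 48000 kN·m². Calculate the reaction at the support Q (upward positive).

R_Q = 119.1 kN

Take the reaction at Q as the redundant and release it; the primary structure is a cantilever fixed at P.
Deflection at Q on the released cantilever, summing each load's contribution:
  UDL 24.5: wL⁴/(8EI) = 87468/EI
  point load 21.4 at a = 1.3: Pa²(3L − a)/(6EI) = 227.2/EI
  δ_0 = 87695/EI
Flexibility coefficient — unit upward force at Q: δ_{QQ} = L³/(3EI) = 732.3/EI.
With EI = 48000 kN·m²: δ_0 = 1.827 m and δ_{QQ} = 0.015257 m/kN.
Compatibility — the spring shortens by R_Q/k under the reaction it provides: δ_0 − R_Q·δ_{QQ} = R_Q/k. With 1/k = 0.000079 m/kN, R_Q = δ_0 / (δ_{QQ} + 1/k) = 1.827 / (0.015257 + 0.000079) = 119.1 kN.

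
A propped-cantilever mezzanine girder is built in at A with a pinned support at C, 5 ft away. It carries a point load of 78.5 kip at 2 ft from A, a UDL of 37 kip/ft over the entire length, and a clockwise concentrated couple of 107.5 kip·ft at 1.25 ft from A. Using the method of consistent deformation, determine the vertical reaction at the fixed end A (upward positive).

R_A = 163.7 kip

Remove the prop at C; the released (primary) structure is a cantilever built in at A.
Downward deflection at the released point C due to the loads:
  point load 78.5 at a = 2: Pa²(3L − a)/(6EI) = 680.3/EI
  UDL 37: wL⁴/(8EI) = 2891/EI
  clockwise couple 107.5 at a = 1.25: M₀a(2L − a)/(2EI) = 587.9/EI
  δ_0 = 4159/EI
Flexibility coefficient — unit upward force at C: δ_{CC} = L³/(3EI) = 41.67/EI.
The prop prevents deflection at C: R_C = δ_0/δ_{CC} = 4159/41.67 = 99.81 kip.
Vertical equilibrium: R_A = ΣP − R_C = 263.5 − 99.81 = 163.7 kip.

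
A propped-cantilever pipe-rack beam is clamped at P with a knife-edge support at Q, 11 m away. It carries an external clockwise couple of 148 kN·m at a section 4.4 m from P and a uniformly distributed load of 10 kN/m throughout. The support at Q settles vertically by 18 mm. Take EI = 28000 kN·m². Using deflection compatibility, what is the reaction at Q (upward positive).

Choose R_Q as the redundant. The primary structure is the cantilever fixed at P.
Free-end deflection of the primary structure under the applied loading (downward +):
  clockwise couple 148 at a = 4.4: M₀a(2L − a)/(2EI) = 5731/EI
  UDL 10: wL⁴/(8EI) = 18301/EI
  δ_0 = 24032/EI
Flexibility coefficient — unit upward force at Q: δ_{QQ} = L³/(3EI) = 443.7/EI.
With EI = 28000 kN·m²: δ_0 = 0.85828 m and δ_{QQ} = 0.015845 m/kN.
Compatibility — the beam at Q must follow the support down by 0.018 m: δ_0 − R_Q·δ_{QQ} = 0.018, so R_Q = (0.85828 − 0.018)/0.015845 = 53.03 kN.

R_Q = 53.03 kN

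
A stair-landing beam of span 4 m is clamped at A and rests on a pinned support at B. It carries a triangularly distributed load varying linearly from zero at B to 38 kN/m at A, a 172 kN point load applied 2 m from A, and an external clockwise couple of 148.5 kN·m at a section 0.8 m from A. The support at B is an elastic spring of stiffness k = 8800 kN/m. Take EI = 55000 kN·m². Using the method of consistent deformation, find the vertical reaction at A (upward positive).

R_A = 179.2 kN

Take the reaction at B as the redundant and release it; the primary structure is a cantilever fixed at A.
Free-end deflection of the primary structure under the applied loading (downward +):
  triangular load, peak 38 at the fixed end: w₀L⁴/(30EI) = 324.3/EI
  point load 172 at a = 2: Pa²(3L − a)/(6EI) = 1147/EI
  clockwise couple 148.5 at a = 0.8: M₀a(2L − a)/(2EI) = 427.7/EI
  δ_0 = 1899/EI
Tip deflection under a unit load at B: L³/(3EI) = 21.33/EI.
With EI = 55000 kN·m²: δ_0 = 0.03452 m and δ_{BB} = 0.000388 m/kN.
Compatibility — the spring shortens by R_B/k under the reaction it provides: δ_0 − R_B·δ_{BB} = R_B/k. With 1/k = 0.000114 m/kN, R_B = δ_0 / (δ_{BB} + 1/k) = 0.03452 / (0.000388 + 0.000114) = 68.83 kN.
Vertical equilibrium: R_A = ΣP − R_B = 248 − 68.83 = 179.2 kN.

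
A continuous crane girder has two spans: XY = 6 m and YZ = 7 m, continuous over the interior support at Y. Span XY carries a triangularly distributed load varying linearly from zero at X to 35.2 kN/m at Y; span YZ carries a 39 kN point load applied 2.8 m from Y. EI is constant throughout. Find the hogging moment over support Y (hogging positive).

M_Y = 67.21 kN·m

Take M_Y as the redundant. Released structure: two simple spans XY and YZ with a hinge at Y.
End slopes at the hinge Y, treating each span as simply supported:
  span XY: triangular load, peak 35.2: w₀L³/(45EI) = 169/EI
  span YZ: point load 39 at a = 2.8: Pab(L + b)/(6LEI) = 122.3/EI
  relative rotation θ_0 = (169 + 122.3)/EI = 291.3/EI
A unit hogging moment at Y produces rotation L₁/(3EI) + L₂/(3EI) = 4.333/EI.
Slope continuity at Y: θ_0 = M_Y·4.333/EI, so M_Y = 291.3/4.333 = 67.21 kN·m (hogging).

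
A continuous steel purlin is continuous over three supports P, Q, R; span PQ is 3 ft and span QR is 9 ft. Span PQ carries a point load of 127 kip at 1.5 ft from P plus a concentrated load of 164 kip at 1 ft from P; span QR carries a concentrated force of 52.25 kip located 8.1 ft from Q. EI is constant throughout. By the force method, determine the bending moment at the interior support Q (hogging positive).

Insert a hinge at Q; M_Q is the redundant, and each span becomes simply supported.
Discontinuity in slope at Q on the released structure — sum the simple-span end rotations:
  span PQ: point load 127 at a = 1.5: Pab(L + a)/(6LEI) = 71.44/EI
  span PQ: point load 164 at a = 1: Pab(L + a)/(6LEI) = 72.89/EI
  span QR: point load 52.25 at a = 8.1: Pab(L + b)/(6LEI) = 69.83/EI
  relative rotation θ_0 = (144.3 + 69.83)/EI = 214.2/EI
A unit hogging moment at Q produces rotation L₁/(3EI) + L₂/(3EI) = 4/EI.
Slope continuity at Q: θ_0 = M_Q·4/EI, so M_Q = 214.2/4 = 53.54 kip·ft (hogging).

M_Q = 53.54 kip·ft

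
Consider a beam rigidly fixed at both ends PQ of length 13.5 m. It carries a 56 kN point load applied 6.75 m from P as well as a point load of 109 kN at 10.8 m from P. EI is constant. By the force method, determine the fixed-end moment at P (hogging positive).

M_P = 141.6 kN·m

Release both end moments; the primary structure is a simply-supported span PQ with redundants M_P and M_Q.
Simple-span end rotations at P and Q under the given loads:
  at P: point load 56 at a = 6.75: Pab(L + b)/(6LEI) = 637.9/EI
  at Q: point load 56 at a = 6.75: Pab(L + a)/(6LEI) = 637.9/EI
  at P: point load 109 at a = 10.8: Pab(L + b)/(6LEI) = 635.7/EI
  at Q: point load 109 at a = 10.8: Pab(L + a)/(6LEI) = 953.5/EI
  θ_P0 = 1274/EI,  θ_Q0 = 1591/EI
Flexibility coefficients: a unit moment at one end gives L/(3EI) there and L/(6EI) at the far end, so f₁₁ = f₂₂ = 4.5/EI and f₁₂ = f₂₁ = 2.25/EI.
Compatibility — zero rotation at each built-in end:
  4.5 M_P + 2.25 M_Q = 1274
  2.25 M_P + 4.5 M_Q = 1591
Solving the pair gives M_P = 141.6 kN·m and M_Q = 282.9 kN·m (hogging).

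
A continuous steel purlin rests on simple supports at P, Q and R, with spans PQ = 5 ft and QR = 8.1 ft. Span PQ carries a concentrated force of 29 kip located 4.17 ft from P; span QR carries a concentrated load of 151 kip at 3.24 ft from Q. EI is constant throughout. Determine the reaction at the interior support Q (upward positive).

R_Q = 164 kip

Release continuity at Q by inserting a hinge; the redundant is the internal moment M_Q. The primary structure is two simply-supported spans PQ and QR.
Rotations at Q on the released spans (each span's end-slope, ×1/EI):
  span PQ: point load 29 at a = 4.17: Pab(L + a)/(6LEI) = 30.68/EI
  span QR: point load 151 at a = 3.24: Pab(L + b)/(6LEI) = 634.1/EI
  relative rotation θ_0 = (30.68 + 634.1)/EI = 664.7/EI
A unit hogging moment at Q produces rotation L₁/(3EI) + L₂/(3EI) = 4.367/EI.
Slope continuity at Q: θ_0 = M_Q·4.367/EI, so M_Q = 664.7/4.367 = 152.2 kip·ft (hogging).
Span PQ, ΣM about P with M_Q applied at Q: R_Q^{PQ}·5 = 120.9 + 152.2, so R_Q^{PQ} = 54.63 kip and R_P = 29 − 54.63 = -25.63 kip.
Span QR, ΣM about R: R_Q^{QR}·8.1 = 733.9 + 152.2, so R_Q^{QR} = 109.4 kip and R_R = 151 − 109.4 = 41.61 kip.
R_Q = 54.63 + 109.4 = 164 kip.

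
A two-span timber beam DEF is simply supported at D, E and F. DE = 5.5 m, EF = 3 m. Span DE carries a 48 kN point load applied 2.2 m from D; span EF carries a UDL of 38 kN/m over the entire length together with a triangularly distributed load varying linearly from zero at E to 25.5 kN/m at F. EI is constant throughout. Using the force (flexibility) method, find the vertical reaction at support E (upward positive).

Release continuity at E by inserting a hinge; the redundant is the internal moment M_E. The primary structure is two simply-supported spans DE and EF.
Rotations at E on the released spans (each span's end-slope, ×1/EI):
  span DE: point load 48 at a = 2.2: Pab(L + a)/(6LEI) = 81.31/EI
  span EF: UDL 38: wL³/(24EI) = 42.75/EI
  span EF: triangular load, peak 25.5: 7w₀L³/(360EI) = 13.39/EI
  relative rotation θ_0 = (81.31 + 56.14)/EI = 137.4/EI
A unit hogging moment at E produces rotation L₁/(3EI) + L₂/(3EI) = 2.833/EI.
Compatibility: M_E·(L₁+L₂)/(3EI) = θ_0, giving M_E = 48.51 kN·m (hogging).
Span DE, ΣM about D with M_E applied at E: R_E^{DE}·5.5 = 105.6 + 48.51, so R_E^{DE} = 28.02 kN and R_D = 48 − 28.02 = 19.98 kN.
Span EF, ΣM about F: R_E^{EF}·3 = 209.2 + 48.51, so R_E^{EF} = 85.92 kN and R_F = 152.2 − 85.92 = 66.33 kN.
R_E = 28.02 + 85.92 = 113.9 kN.

R_E = 113.9 kN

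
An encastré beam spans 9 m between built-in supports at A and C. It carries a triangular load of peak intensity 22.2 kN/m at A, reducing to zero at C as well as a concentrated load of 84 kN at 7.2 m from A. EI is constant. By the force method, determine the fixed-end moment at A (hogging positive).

M_A = 114.1 kN·m

Take the two fixed-end moments M_A, M_C as redundants; the released structure is the simple span AC.
Simple-span end rotations at A and C under the given loads:
  at A: triangular load, peak 22.2: w₀L³/(45EI) = 359.6/EI
  at C: triangular load, peak 22.2: 7w₀L³/(360EI) = 314.7/EI
  at A: point load 84 at a = 7.2: Pab(L + b)/(6LEI) = 217.7/EI
  at C: point load 84 at a = 7.2: Pab(L + a)/(6LEI) = 326.6/EI
  θ_A0 = 577.4/EI,  θ_C0 = 641.3/EI
Flexibility coefficients: a unit moment at one end gives L/(3EI) there and L/(6EI) at the far end, so f₁₁ = f₂₂ = 3/EI and f₁₂ = f₂₁ = 1.5/EI.
Compatibility — zero rotation at each built-in end:
  3 M_A + 1.5 M_C = 577.4
  1.5 M_A + 3 M_C = 641.3
Solving the pair gives M_A = 114.1 kN·m and M_C = 156.7 kN·m (hogging).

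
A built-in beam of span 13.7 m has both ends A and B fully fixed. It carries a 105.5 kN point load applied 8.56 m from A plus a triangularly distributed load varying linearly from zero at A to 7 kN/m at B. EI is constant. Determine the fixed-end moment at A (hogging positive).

M_A = 170.9 kN·m

Release both end moments; the primary structure is a simply-supported span AB with redundants M_A and M_B.
Simple-span end rotations at A and B under the given loads:
  at A: point load 105.5 at a = 8.56: Pab(L + b)/(6LEI) = 1064/EI
  at B: point load 105.5 at a = 8.56: Pab(L + a)/(6LEI) = 1257/EI
  at A: triangular load, peak 7: 7w₀L³/(360EI) = 350/EI
  at B: triangular load, peak 7: w₀L³/(45EI) = 400/EI
  θ_A0 = 1414/EI,  θ_B0 = 1657/EI
Flexibility coefficients: a unit moment at one end gives L/(3EI) there and L/(6EI) at the far end, so f₁₁ = f₂₂ = 4.567/EI and f₁₂ = f₂₁ = 2.283/EI.
Compatibility — zero rotation at each built-in end:
  4.567 M_A + 2.283 M_B = 1414
  2.283 M_A + 4.567 M_B = 1657
Solving the pair gives M_A = 170.9 kN·m and M_B = 277.4 kN·m (hogging).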